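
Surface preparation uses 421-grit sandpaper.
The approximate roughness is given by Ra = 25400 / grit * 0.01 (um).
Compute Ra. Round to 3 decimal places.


Ra = 25400 / 421 * 0.01
= 254 / 421
= 0.603 um

0.603


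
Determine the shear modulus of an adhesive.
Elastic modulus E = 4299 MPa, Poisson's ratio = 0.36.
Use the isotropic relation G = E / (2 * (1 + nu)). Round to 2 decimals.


G = 4299 / (2*(1+0.36)) = 4299 / 2.72
= 1580.51 MPa

1580.51


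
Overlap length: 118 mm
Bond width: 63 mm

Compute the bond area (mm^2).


Bond area = 118 * 63 = 7434 mm^2

7434


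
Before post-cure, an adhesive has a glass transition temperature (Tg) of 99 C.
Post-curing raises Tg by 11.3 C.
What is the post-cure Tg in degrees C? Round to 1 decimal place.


Tg_post = Tg_base + delta_Tg
= 99 + 11.3
= 110.3 C

110.3


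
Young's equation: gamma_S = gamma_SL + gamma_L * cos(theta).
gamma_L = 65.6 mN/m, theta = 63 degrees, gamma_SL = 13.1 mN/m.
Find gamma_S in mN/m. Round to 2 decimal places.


cos(63 deg) = 0.453990
gamma_S = 13.1 + 65.6 * 0.453990
= 42.88 mN/m

42.88


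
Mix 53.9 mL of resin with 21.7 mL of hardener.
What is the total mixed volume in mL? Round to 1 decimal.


Total = 53.9 + 21.7 = 75.6 mL

75.6


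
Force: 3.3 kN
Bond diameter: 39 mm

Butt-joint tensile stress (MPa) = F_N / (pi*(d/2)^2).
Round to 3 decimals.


F_N = 3.3 * 1000 = 3300.0 N
A = pi*(19.5)^2 = 1194.5906 mm^2
stress = 3300.0 / 1194.5906 = 2.762 MPa

2.762


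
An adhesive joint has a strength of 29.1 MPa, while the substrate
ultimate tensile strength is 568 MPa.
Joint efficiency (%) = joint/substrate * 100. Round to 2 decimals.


Efficiency = 29.1 / 568 * 100
= 5.12%

5.12


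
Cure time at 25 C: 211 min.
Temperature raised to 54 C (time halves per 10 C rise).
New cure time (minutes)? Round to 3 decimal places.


Acceleration factor = 2^(29/10) = 7.4643
New time = 211 / 7.4643 = 28.268 min

28.268


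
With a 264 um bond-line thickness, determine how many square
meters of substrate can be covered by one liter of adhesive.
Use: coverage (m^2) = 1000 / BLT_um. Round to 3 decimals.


Coverage = 1000 / 264 = 3.788 m^2

3.788


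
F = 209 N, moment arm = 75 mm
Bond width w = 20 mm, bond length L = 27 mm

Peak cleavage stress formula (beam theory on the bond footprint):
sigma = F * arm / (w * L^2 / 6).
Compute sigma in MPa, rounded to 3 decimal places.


sigma = (209 * 75) / (20 * 729 / 6)
= 15675 * 6 / 14580
= 94050 / 14580
= 6.451 MPa

6.451


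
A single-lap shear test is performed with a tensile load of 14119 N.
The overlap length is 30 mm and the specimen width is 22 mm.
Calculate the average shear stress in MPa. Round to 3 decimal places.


Shear stress = F / (overlap * width)
= 14119 / (30 * 22)
= 14119 / 660
= 21.392 MPa

21.392


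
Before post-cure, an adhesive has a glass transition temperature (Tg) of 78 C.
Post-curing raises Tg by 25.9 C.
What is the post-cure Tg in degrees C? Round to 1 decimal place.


Tg_post = Tg_base + delta_Tg
= 78 + 25.9
= 103.9 C

103.9


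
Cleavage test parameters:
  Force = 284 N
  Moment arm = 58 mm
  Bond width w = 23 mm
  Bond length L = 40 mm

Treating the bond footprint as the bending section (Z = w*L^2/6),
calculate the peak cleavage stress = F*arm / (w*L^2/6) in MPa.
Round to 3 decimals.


M = 284 * 58 = 16472 N*mm
Z = 23 * 40^2 / 6 = 36800 / 6 mm^3
sigma = M / Z = 6 * 16472 / 36800 = 98832 / 36800
= 2.686 MPa

2.686


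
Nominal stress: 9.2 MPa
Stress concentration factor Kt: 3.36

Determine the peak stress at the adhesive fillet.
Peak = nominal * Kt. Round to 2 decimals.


Peak stress = 9.2 * 3.36
= 30.91 MPa

30.91


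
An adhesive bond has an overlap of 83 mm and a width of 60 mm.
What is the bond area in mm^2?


Bond area = overlap * width
= 83 * 60
= 4980 mm^2

4980


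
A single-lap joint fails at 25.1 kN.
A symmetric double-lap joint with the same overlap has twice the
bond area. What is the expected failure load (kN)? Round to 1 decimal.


Double-lap load = 2 * 25.1 = 50.2 kN

50.2


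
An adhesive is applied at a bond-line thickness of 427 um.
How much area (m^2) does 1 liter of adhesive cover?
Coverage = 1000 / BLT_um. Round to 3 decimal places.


Coverage = 1000 / 427 = 2.342 m^2

2.342


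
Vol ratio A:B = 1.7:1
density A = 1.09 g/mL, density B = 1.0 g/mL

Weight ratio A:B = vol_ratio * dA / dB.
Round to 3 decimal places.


Weight ratio = 1.7 * 1.09 / 1.0
= 1.853

1.853


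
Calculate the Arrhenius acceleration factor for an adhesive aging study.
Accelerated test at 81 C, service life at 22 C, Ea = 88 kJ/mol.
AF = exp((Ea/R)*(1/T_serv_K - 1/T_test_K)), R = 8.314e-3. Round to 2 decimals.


T_test = 354.15 K, T_serv = 295.15 K
Ea/R = 88 / 0.008314 = 10584.56
AF = exp(10584.56 * (1/295.15 - 1/354.15))
= 393.23

393.23


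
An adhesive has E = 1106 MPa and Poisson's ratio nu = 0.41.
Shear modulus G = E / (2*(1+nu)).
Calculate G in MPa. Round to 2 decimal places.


G = 1106 / (2*(1+0.41))
= 1106 / 2.82
= 392.20 MPa

392.20


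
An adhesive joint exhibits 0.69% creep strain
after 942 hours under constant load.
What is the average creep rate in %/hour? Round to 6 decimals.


Creep rate = strain / time
= 0.69 / 942
= 0.000732 %/h

0.000732


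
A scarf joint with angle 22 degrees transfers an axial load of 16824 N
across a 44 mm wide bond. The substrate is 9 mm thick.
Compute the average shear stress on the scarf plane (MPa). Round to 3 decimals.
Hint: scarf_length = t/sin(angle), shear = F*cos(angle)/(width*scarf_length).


scarf_length = 9 / sin(22 deg) = 24.0252 mm
cos(22 deg) = 0.927184
shear stress = 16824 * 0.927184 / (44 * 24.0252)
= 14.756 MPa

14.756


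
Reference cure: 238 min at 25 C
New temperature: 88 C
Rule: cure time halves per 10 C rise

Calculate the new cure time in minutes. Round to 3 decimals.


factor = 2^((88-25)/10) = 78.7932
t_new = 238 / 78.7932 = 3.021 min

3.021


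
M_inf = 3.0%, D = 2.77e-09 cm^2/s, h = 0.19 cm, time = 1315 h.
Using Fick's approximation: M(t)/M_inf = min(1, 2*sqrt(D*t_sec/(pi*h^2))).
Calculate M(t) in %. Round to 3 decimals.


t = 4734000 s
ratio = min(1, 2*sqrt(2.77e-09*4734000/(pi*0.0361)))
= 0.680073
M(t) = 3.0 * 0.680073 = 2.040%

2.040


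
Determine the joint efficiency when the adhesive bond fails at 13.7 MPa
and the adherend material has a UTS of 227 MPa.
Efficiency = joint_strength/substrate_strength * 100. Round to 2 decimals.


Joint efficiency = 13.7 / 227 * 100
= 6.04%

6.04


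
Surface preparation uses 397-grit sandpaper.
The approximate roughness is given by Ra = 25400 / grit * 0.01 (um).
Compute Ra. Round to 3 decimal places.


Ra = 25400 / 397 * 0.01
= 254 / 397
= 0.640 um

0.640


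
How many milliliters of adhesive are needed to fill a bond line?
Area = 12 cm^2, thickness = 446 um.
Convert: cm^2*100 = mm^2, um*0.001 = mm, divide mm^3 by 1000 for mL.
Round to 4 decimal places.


= (12 * 100) * (446 * 0.001) / 1000
= 0.5352 mL

0.5352


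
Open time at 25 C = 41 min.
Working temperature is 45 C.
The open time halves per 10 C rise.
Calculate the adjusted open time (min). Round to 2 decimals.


factor = 2^((45 - 25) / 10) = 4.0000
ot = 41 / 4.0000 = 10.25 min

10.25


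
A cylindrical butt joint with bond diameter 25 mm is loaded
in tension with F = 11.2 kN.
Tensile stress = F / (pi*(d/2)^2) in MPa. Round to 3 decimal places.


Area = pi * (25/2)^2 = 490.8739 mm^2
Stress = 11.2*1000 / 490.8739
= 22.816 MPa

22.816


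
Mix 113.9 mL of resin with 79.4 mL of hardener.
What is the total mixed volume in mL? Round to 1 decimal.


Total = 113.9 + 79.4 = 193.3 mL

193.3


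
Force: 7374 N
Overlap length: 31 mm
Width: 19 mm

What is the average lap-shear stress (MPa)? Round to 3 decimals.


Average shear stress = F / (overlap * width)
= 7374 / (31 * 19)
= 12.520 MPa

12.520


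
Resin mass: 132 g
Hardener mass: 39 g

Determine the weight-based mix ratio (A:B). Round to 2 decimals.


Ratio = 132 / 39 = 3.38

3.38


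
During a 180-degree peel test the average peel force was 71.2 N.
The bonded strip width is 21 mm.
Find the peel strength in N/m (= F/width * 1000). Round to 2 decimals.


Peel strength = F/width * 1000
= 71.2 / 21 * 1000
= 3390.48 N/m

3390.48


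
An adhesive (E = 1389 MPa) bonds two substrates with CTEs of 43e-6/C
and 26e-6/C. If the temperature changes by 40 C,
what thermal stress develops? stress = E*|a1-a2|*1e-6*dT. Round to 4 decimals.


Stress = 1389 * |43 - 26| * 1e-6 * 40
= 0.9445 MPa

0.9445


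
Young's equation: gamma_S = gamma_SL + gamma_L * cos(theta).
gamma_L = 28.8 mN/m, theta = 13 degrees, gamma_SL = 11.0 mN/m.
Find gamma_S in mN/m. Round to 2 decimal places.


cos(13 deg) = 0.974370
gamma_S = 11.0 + 28.8 * 0.974370
= 39.06 mN/m

39.06


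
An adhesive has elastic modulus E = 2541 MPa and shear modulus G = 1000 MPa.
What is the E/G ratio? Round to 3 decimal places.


E/G = 2541 / 1000 = 2.541

2.541


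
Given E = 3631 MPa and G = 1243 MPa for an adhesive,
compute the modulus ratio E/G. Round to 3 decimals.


E/G ratio = 3631 / 1243 = 2.921

2.921


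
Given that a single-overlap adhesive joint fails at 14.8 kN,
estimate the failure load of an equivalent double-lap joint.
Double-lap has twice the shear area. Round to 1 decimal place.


Double-lap factor = 2
Expected load = 14.8 * 2 = 29.6 kN

29.6


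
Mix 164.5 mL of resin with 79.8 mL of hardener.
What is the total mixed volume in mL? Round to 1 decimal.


Total = 164.5 + 79.8 = 244.3 mL

244.3


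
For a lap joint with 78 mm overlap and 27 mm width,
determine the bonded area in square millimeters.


Area = 78 * 27 = 2106 mm^2

2106


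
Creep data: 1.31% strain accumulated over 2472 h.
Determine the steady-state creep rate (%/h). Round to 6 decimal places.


Rate = 1.31 / 2472 = 0.000530 %/h

0.000530


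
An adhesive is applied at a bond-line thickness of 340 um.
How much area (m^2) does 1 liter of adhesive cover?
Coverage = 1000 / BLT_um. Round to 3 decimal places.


Coverage = 1000 / 340 = 2.941 m^2

2.941


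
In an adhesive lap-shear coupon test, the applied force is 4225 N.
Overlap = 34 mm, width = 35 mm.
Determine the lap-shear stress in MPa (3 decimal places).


stress = F / (overlap * width)
= 4225 / (34 * 35)
= 3.550 MPa

3.550


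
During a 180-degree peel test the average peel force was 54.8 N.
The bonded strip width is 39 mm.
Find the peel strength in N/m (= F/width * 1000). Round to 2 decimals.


Peel strength = F/width * 1000
= 54.8 / 39 * 1000
= 1405.13 N/m

1405.13


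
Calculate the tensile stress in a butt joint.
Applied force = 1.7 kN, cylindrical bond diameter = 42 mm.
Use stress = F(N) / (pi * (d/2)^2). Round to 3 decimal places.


A = pi * 21.0^2 = 1385.4424 mm^2
sigma = 1700.0 / 1385.4424 = 1.227 MPa

1.227


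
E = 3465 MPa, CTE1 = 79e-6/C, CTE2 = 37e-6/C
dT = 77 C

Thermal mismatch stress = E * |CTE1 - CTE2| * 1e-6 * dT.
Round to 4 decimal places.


= 3465 * 42e-6 * 77
= 11.2058 MPa

11.2058


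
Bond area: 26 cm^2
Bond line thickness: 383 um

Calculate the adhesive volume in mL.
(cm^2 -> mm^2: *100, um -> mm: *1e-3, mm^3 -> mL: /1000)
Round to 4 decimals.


V = 26*100 * 383*1e-3 / 1000
= 0.9958 mL

0.9958


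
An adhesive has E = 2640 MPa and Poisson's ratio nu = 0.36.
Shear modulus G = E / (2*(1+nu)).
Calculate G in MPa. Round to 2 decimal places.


G = 2640 / (2*(1+0.36))
= 2640 / 2.72
= 970.59 MPa

970.59


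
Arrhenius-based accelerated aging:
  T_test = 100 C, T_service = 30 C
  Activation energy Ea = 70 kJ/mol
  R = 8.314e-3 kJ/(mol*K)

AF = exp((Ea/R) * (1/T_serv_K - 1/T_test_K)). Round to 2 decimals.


T_test_K = 373.15, T_serv_K = 303.15
AF = exp((70/8.314e-3) * (1/303.15 - 1/373.15))
= 183.11

183.11


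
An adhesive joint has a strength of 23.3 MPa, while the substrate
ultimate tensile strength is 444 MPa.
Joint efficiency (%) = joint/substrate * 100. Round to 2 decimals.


Efficiency = 23.3 / 444 * 100
= 5.25%

5.25


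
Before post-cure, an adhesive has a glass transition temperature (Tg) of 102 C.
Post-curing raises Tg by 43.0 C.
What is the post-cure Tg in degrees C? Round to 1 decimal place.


Tg_post = Tg_base + delta_Tg
= 102 + 43.0
= 145.0 C

145.0


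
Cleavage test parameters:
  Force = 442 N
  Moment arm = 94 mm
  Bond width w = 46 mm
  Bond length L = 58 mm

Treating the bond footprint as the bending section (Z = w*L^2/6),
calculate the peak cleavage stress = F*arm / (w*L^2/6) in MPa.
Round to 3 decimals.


M = 442 * 94 = 41548 N*mm
Z = 46 * 58^2 / 6 = 154744 / 6 mm^3
sigma = M / Z = 6 * 41548 / 154744 = 249288 / 154744
= 1.611 MPa

1.611


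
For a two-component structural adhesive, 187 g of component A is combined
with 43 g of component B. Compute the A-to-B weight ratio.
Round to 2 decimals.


Weight ratio A:B = 187 / 43
= 4.35

4.35


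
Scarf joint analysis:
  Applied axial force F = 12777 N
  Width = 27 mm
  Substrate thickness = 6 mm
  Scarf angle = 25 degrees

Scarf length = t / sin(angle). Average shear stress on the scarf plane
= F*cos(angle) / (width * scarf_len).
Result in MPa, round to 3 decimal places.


Scarf length = 6 / sin(25 deg) = 14.1972 mm
cos(25 deg) = 0.906308
Shear = 12777 * 0.906308 / (27 * 14.1972)
= 30.209 MPa

30.209


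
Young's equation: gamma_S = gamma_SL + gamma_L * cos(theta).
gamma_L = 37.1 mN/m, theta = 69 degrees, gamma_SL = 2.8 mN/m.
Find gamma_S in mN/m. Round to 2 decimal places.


cos(69 deg) = 0.358368
gamma_S = 2.8 + 37.1 * 0.358368
= 16.10 mN/m

16.10


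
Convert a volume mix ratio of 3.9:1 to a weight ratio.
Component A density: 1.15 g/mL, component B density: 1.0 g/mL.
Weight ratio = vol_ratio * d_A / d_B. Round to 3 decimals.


= 3.9 * 1.15 / 1.0 = 4.485

4.485


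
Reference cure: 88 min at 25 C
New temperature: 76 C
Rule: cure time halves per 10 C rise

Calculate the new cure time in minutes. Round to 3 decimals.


factor = 2^((76-25)/10) = 34.2968
t_new = 88 / 34.2968 = 2.566 min

2.566


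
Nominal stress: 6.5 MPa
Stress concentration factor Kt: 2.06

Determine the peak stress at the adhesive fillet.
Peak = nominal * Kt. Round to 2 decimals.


Peak stress = 6.5 * 2.06
= 13.39 MPa

13.39


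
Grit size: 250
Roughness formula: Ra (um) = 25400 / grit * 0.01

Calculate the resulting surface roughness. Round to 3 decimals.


Ra = 25400 / 250 * 0.01
= 1.016 um

1.016


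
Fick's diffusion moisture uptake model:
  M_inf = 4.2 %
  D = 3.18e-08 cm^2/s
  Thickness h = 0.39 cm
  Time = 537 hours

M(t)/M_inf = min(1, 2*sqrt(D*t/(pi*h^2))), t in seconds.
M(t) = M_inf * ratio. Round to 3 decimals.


t_sec = 537 * 3600 = 1933200
ratio = 2*sqrt(3.18e-08*1933200/(pi*0.39^2))
= min(1, 0.717369)
= 0.717369
M(t) = 4.2 * 0.717369 = 3.013 %

3.013


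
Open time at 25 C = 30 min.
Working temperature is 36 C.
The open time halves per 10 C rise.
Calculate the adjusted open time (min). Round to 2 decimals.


factor = 2^((36 - 25) / 10) = 2.1435
ot = 30 / 2.1435 = 14.00 min

14.00


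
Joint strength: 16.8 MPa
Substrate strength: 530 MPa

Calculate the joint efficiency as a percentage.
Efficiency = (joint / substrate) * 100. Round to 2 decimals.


Efficiency = (16.8 / 530) * 100 = 3.17%

3.17


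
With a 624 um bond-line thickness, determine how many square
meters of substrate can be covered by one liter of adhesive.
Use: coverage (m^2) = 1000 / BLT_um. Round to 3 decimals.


Coverage = 1000 / 624 = 1.603 m^2

1.603


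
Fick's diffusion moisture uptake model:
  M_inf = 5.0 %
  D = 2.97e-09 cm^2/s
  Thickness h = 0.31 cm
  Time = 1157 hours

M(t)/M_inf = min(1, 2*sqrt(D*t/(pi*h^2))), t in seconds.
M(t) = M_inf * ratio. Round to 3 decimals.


t_sec = 1157 * 3600 = 4165200
ratio = 2*sqrt(2.97e-09*4165200/(pi*0.31^2))
= min(1, 0.404846)
= 0.404846
M(t) = 5.0 * 0.404846 = 2.024 %

2.024


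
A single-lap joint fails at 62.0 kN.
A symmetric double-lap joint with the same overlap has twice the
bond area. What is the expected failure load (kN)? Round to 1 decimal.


Double-lap load = 2 * 62.0 = 124.0 kN

124.0


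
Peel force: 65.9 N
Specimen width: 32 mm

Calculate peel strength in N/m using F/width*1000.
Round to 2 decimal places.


Peel strength = 65.9 / 32 * 1000 = 2059.38 N/m

2059.38


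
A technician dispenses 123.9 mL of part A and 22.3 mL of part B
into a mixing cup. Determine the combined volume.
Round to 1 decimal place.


Combined volume = 123.9 + 22.3
= 146.2 mL

146.2


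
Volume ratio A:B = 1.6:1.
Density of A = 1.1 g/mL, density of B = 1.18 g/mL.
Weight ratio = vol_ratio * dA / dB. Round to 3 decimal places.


Wt ratio = 1.6 * 1.1 / 1.18
= 1.492

1.492


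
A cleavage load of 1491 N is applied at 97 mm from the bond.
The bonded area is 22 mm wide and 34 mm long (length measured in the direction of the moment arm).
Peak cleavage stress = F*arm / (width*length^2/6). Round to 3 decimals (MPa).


Moment = 1491 * 97 = 144627 N*mm
Section modulus = 22 * 1156 / 6 = 25432 / 6 mm^3
Stress = 144627 / (25432 / 6) = 867762 / 25432
= 34.121 MPa

34.121


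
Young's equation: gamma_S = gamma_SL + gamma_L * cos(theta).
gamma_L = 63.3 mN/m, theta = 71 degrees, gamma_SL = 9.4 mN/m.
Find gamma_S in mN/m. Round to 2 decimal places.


cos(71 deg) = 0.325568
gamma_S = 9.4 + 63.3 * 0.325568
= 30.01 mN/m

30.01


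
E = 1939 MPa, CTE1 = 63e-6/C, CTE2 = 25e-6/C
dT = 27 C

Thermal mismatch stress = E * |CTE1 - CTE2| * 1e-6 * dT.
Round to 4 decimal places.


= 1939 * 38e-6 * 27
= 1.9894 MPa

1.9894


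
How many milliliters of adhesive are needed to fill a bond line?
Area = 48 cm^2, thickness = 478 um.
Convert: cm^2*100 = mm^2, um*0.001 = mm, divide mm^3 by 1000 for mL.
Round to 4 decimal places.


= (48 * 100) * (478 * 0.001) / 1000
= 2.2944 mL

2.2944


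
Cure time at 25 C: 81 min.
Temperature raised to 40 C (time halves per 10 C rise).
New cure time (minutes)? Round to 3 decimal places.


Acceleration factor = 2^(15/10) = 2.8284
New time = 81 / 2.8284 = 28.638 min

28.638


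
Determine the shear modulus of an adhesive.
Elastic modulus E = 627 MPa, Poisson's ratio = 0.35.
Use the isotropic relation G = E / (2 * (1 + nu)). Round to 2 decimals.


G = 627 / (2*(1+0.35)) = 627 / 2.70
= 232.22 MPa

232.22


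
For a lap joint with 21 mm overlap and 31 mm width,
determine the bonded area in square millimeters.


Area = 21 * 31 = 651 mm^2

651


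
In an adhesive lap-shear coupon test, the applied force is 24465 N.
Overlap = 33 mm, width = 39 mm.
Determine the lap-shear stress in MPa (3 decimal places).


stress = F / (overlap * width)
= 24465 / (33 * 39)
= 19.009 MPa

19.009


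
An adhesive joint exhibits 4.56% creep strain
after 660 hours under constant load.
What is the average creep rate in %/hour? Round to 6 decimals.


Creep rate = strain / time
= 4.56 / 660
= 0.006909 %/h

0.006909


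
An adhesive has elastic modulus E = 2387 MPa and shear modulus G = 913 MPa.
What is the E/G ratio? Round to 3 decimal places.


E/G = 2387 / 913 = 2.614

2.614


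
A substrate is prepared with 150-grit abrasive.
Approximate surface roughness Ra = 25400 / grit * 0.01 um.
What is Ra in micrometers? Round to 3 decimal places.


Ra = 25400 / 150 * 0.01 = 1.693 um

1.693


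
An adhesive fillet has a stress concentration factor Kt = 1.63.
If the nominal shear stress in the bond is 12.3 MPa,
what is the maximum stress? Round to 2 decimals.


Max stress = 12.3 * 1.63 = 20.05 MPa

20.05


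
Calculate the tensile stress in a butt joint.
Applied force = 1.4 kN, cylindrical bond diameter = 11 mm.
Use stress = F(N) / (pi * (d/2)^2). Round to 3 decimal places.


A = pi * 5.5^2 = 95.0332 mm^2
sigma = 1400.0 / 95.0332 = 14.732 MPa

14.732


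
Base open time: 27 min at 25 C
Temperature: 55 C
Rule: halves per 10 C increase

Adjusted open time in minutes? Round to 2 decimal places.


Acceleration = 2^((55-25)/10) = 8.0000
Open time = 27 / 8.0000 = 3.38 min

3.38


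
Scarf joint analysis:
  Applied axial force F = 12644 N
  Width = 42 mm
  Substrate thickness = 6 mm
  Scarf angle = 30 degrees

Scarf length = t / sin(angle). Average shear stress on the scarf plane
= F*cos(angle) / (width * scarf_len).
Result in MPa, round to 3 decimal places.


Scarf length = 6 / sin(30 deg) = 12.0000 mm
cos(30 deg) = 0.866025
Shear = 12644 * 0.866025 / (42 * 12.0000)
= 21.726 MPa

21.726


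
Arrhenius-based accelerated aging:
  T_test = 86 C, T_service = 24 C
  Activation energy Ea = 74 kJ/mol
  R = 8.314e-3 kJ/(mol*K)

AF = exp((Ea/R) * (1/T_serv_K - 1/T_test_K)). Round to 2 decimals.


T_test_K = 359.15, T_serv_K = 297.15
AF = exp((74/8.314e-3) * (1/297.15 - 1/359.15))
= 176.06

176.06


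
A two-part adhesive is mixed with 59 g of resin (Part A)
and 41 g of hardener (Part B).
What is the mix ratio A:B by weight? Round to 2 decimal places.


Mix ratio = mass_A / mass_B
= 59 / 41
= 1.44

1.44


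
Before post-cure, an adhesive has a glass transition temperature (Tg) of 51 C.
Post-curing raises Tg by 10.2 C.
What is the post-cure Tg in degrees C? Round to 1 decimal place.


Tg_post = Tg_base + delta_Tg
= 51 + 10.2
= 61.2 C

61.2


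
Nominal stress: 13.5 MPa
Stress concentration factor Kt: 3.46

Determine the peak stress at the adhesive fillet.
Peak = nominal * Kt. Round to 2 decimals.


Peak stress = 13.5 * 3.46
= 46.71 MPa

46.71


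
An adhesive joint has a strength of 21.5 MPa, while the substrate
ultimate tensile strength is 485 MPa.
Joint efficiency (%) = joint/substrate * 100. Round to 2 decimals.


Efficiency = 21.5 / 485 * 100
= 4.43%

4.43


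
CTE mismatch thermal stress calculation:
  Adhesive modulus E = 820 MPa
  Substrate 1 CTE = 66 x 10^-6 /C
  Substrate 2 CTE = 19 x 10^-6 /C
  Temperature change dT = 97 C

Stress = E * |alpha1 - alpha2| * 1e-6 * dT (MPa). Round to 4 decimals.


delta_alpha = |66 - 19| = 47 x 10^-6/C
Stress = 820 * 47e-6 * 97
= 3.7384 MPa

3.7384


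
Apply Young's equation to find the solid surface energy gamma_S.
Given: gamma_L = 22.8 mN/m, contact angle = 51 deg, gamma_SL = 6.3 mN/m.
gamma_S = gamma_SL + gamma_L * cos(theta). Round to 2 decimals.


theta_rad = 51 * pi/180 = 0.890118
gamma_S = 6.3 + 22.8 * cos(0.890118)
= 20.65 mN/m

20.65


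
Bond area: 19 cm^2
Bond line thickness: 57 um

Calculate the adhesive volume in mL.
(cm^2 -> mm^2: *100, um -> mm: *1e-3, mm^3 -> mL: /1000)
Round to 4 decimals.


V = 19*100 * 57*1e-3 / 1000
= 0.1083 mL

0.1083


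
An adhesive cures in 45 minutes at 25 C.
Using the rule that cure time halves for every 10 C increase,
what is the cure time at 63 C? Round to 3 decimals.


Factor = 2^((63 - 25) / 10) = 13.9288
Cure time = 45 / 13.9288
= 3.231 minutes

3.231


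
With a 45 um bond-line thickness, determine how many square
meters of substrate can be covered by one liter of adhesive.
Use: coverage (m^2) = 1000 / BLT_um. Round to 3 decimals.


Coverage = 1000 / 45 = 22.222 m^2

22.222


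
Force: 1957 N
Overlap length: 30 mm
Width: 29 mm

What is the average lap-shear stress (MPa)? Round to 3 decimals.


Average shear stress = F / (overlap * width)
= 1957 / (30 * 29)
= 2.249 MPa

2.249


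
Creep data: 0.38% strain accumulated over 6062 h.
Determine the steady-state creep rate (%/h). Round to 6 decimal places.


Rate = 0.38 / 6062 = 0.000063 %/h

0.000063


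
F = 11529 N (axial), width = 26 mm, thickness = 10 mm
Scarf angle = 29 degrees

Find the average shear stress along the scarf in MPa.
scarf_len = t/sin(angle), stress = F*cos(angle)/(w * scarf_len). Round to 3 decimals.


scarf_len = 10/sin(29 deg) = 20.6267
cos(29 deg) = 0.874620
stress = 11529*0.874620/(26*20.6267) = 18.802 MPa

18.802


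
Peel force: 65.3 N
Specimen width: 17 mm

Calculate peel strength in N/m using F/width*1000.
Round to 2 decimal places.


Peel strength = 65.3 / 17 * 1000 = 3841.18 N/m

3841.18


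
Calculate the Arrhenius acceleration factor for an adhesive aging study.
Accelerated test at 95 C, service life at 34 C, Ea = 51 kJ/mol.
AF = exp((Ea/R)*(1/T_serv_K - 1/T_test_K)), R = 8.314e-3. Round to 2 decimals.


T_test = 368.15 K, T_serv = 307.15 K
Ea/R = 51 / 0.008314 = 6134.23
AF = exp(6134.23 * (1/307.15 - 1/368.15))
= 27.36

27.36


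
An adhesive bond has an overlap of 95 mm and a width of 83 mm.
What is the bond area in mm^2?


Bond area = overlap * width
= 95 * 83
= 7885 mm^2

7885


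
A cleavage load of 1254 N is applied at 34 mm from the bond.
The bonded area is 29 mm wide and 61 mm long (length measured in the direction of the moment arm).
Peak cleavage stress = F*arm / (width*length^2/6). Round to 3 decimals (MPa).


Moment = 1254 * 34 = 42636 N*mm
Section modulus = 29 * 3721 / 6 = 107909 / 6 mm^3
Stress = 42636 / (107909 / 6) = 255816 / 107909
= 2.371 MPa

2.371


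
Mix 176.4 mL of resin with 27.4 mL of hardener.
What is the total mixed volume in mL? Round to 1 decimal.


Total = 176.4 + 27.4 = 203.8 mL

203.8


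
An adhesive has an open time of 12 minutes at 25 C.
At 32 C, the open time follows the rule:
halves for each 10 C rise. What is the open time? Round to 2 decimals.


Factor = 2^((32-25)/10) = 1.6245
Open time = 12 / 1.6245 = 7.39 min

7.39


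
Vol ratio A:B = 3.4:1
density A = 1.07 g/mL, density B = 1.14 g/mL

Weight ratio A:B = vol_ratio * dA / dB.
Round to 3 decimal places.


Weight ratio = 3.4 * 1.07 / 1.14
= 3.191

3.191


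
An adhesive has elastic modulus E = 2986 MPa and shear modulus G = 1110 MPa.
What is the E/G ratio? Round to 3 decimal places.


E/G = 2986 / 1110 = 2.690

2.690


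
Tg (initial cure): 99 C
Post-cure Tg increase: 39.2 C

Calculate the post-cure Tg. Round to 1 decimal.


Post-cure Tg = 99 + 39.2 = 138.2 C

138.2


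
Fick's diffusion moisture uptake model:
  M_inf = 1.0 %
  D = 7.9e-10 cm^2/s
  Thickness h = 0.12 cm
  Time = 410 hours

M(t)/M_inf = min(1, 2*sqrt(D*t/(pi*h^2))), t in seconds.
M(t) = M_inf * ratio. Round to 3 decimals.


t_sec = 410 * 3600 = 1476000
ratio = 2*sqrt(7.9e-10*1476000/(pi*0.12^2))
= min(1, 0.321093)
= 0.321093
M(t) = 1.0 * 0.321093 = 0.321 %

0.321


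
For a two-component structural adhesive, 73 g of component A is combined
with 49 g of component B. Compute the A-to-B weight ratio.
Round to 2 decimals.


Weight ratio A:B = 73 / 49
= 1.49

1.49


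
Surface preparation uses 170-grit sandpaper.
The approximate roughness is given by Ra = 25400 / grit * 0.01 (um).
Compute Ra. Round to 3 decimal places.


Ra = 25400 / 170 * 0.01
= 254 / 170
= 1.494 um

1.494


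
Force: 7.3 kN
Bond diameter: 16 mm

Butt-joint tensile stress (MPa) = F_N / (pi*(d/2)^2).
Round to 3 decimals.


F_N = 7.3 * 1000 = 7300.0 N
A = pi*(8.0)^2 = 201.0619 mm^2
stress = 7300.0 / 201.0619 = 36.307 MPa

36.307


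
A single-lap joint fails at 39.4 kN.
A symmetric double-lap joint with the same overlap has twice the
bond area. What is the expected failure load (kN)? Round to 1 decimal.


Double-lap load = 2 * 39.4 = 78.8 kN

78.8


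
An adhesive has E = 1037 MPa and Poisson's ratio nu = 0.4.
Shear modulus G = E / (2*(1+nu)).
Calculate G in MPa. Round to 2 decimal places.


G = 1037 / (2*(1+0.4))
= 1037 / 2.80
= 370.36 MPa

370.36


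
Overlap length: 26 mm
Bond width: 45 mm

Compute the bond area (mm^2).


Bond area = 26 * 45 = 1170 mm^2

1170


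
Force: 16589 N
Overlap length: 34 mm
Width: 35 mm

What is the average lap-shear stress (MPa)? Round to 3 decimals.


Average shear stress = F / (overlap * width)
= 16589 / (34 * 35)
= 13.940 MPa

13.940


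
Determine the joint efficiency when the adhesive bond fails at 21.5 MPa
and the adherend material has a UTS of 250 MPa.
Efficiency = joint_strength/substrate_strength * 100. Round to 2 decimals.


Joint efficiency = 21.5 / 250 * 100
= 8.60%

8.60


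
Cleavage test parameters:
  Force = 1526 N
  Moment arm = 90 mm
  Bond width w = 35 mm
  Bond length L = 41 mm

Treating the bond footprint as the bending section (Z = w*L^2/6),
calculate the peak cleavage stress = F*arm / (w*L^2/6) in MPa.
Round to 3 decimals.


M = 1526 * 90 = 137340 N*mm
Z = 35 * 41^2 / 6 = 58835 / 6 mm^3
sigma = M / Z = 6 * 137340 / 58835 = 824040 / 58835
= 14.006 MPa

14.006


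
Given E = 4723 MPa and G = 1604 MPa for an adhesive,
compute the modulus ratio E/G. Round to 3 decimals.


E/G ratio = 4723 / 1604 = 2.945

2.945


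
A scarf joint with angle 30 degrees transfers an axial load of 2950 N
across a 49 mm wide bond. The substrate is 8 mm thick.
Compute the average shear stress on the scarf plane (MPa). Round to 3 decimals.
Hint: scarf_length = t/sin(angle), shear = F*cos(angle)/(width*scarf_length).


scarf_length = 8 / sin(30 deg) = 16.0000 mm
cos(30 deg) = 0.866025
shear stress = 2950 * 0.866025 / (49 * 16.0000)
= 3.259 MPa

3.259


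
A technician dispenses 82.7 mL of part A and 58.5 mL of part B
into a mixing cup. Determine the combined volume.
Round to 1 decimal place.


Combined volume = 82.7 + 58.5
= 141.2 mL

141.2


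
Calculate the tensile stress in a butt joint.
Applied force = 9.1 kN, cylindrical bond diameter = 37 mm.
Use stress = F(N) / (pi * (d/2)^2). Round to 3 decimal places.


A = pi * 18.5^2 = 1075.2101 mm^2
sigma = 9100.0 / 1075.2101 = 8.463 MPa

8.463


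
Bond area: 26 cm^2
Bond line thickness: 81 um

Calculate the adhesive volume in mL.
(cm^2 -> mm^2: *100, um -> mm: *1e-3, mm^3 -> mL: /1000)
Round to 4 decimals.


V = 26*100 * 81*1e-3 / 1000
= 0.2106 mL

0.2106


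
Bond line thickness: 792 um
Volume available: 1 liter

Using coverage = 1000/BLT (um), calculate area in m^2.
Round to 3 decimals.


1 L = 1e6 mm^3, thickness = 792 um = 0.792 mm
Area = 1e6 / 0.792 mm^2 = (1e6 / 0.792) / 1e6 m^2 = 1000 / 792 m^2
= 1.263 m^2

1.263


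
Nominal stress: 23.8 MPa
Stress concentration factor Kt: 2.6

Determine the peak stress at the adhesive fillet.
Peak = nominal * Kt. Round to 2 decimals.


Peak stress = 23.8 * 2.6
= 61.88 MPa

61.88


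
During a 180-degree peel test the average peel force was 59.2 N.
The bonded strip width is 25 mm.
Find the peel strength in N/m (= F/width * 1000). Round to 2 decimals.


Peel strength = F/width * 1000
= 59.2 / 25 * 1000
= 2368.00 N/m

2368.00


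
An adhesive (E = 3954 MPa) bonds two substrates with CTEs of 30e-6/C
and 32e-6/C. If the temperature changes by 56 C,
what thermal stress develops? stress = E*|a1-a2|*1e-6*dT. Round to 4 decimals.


Stress = 3954 * |30 - 32| * 1e-6 * 56
= 0.4428 MPa

0.4428


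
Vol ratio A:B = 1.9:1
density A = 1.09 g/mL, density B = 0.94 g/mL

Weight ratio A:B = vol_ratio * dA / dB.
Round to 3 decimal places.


Weight ratio = 1.9 * 1.09 / 0.94
= 2.203

2.203


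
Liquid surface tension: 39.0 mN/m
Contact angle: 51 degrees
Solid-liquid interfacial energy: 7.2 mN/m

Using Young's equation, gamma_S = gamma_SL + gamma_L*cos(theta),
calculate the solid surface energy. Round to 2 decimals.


gamma_S = 7.2 + 39.0 * cos(51)
= 31.74 mN/m

31.74


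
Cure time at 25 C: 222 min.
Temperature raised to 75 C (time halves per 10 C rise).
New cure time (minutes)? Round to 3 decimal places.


Acceleration factor = 2^(50/10) = 32.0000
New time = 222 / 32.0000 = 6.938 min

6.938


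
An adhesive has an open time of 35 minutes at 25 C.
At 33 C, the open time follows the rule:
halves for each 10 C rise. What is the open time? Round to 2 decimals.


Factor = 2^((33-25)/10) = 1.7411
Open time = 35 / 1.7411 = 20.10 min

20.10


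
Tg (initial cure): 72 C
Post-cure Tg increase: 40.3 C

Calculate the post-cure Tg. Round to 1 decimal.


Post-cure Tg = 72 + 40.3 = 112.3 C

112.3


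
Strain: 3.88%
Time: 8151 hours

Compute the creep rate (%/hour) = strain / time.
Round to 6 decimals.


Creep rate = 3.88 / 8151
= 0.000476 %/h

0.000476


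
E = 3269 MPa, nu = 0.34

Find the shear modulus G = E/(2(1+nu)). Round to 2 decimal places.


G = 3269 / (2 * 1.34)
= 1219.78 MPa

1219.78


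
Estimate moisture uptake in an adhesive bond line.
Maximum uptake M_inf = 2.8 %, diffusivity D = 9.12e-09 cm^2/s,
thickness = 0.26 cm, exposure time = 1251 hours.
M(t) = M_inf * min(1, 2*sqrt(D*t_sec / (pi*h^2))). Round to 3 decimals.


Convert time: 1251 h = 4503600 s
ratio = min(1, 2*sqrt(9.12e-09*4503600/(pi*0.26^2)))
= 0.879547
M(t) = 2.8 * 0.879547 = 2.463%

2.463


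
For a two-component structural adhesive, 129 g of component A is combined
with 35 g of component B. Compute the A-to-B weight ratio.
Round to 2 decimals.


Weight ratio A:B = 129 / 35
= 3.69

3.69


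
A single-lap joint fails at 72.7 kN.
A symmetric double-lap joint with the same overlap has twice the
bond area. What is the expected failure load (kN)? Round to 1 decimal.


Double-lap load = 2 * 72.7 = 145.4 kN

145.4


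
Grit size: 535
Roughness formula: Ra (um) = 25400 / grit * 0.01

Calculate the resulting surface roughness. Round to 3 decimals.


Ra = 25400 / 535 * 0.01
= 0.475 um

0.475


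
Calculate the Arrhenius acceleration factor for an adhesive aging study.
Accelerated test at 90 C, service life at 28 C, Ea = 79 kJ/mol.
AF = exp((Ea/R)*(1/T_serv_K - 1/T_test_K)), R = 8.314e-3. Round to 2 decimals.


T_test = 363.15 K, T_serv = 301.15 K
Ea/R = 79 / 0.008314 = 9502.04
AF = exp(9502.04 * (1/301.15 - 1/363.15))
= 218.53

218.53


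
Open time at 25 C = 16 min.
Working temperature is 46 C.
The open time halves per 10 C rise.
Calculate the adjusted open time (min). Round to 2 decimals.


factor = 2^((46 - 25) / 10) = 4.2871
ot = 16 / 4.2871 = 3.73 min

3.73


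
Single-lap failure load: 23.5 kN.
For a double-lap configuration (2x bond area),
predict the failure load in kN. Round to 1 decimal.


Failure load = 23.5 * 2 = 47.0 kN

47.0


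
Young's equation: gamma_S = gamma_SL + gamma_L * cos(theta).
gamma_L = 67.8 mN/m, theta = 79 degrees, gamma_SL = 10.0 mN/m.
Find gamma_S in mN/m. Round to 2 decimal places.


cos(79 deg) = 0.190809
gamma_S = 10.0 + 67.8 * 0.190809
= 22.94 mN/m

22.94


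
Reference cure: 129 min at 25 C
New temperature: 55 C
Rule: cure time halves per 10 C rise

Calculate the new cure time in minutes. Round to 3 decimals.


factor = 2^((55-25)/10) = 8.0000
t_new = 129 / 8.0000 = 16.125 min

16.125


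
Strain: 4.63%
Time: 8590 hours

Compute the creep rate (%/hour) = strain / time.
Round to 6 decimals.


Creep rate = 4.63 / 8590
= 0.000539 %/h

0.000539


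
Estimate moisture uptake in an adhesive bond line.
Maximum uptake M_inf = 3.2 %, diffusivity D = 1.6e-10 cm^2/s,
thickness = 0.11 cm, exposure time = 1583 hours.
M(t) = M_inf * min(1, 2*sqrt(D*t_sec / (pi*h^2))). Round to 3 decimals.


Convert time: 1583 h = 5698800 s
ratio = min(1, 2*sqrt(1.6e-10*5698800/(pi*0.11^2)))
= 0.309752
M(t) = 3.2 * 0.309752 = 0.991%

0.991


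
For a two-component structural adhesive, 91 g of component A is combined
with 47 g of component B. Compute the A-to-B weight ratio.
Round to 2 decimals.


Weight ratio A:B = 91 / 47
= 1.94

1.94


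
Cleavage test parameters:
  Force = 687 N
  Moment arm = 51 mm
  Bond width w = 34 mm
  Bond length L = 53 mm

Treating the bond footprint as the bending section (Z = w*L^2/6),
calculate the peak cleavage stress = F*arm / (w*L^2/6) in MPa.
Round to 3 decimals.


M = 687 * 51 = 35037 N*mm
Z = 34 * 53^2 / 6 = 95506 / 6 mm^3
sigma = M / Z = 6 * 35037 / 95506 = 210222 / 95506
= 2.201 MPa

2.201


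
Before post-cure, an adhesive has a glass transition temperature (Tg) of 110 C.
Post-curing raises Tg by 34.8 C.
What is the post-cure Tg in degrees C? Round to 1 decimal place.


Tg_post = Tg_base + delta_Tg
= 110 + 34.8
= 144.8 C

144.8


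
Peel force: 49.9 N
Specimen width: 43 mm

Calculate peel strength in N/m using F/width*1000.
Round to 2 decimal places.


Peel strength = 49.9 / 43 * 1000 = 1160.47 N/m

1160.47


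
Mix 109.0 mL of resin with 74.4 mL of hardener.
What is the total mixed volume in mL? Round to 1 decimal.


Total = 109.0 + 74.4 = 183.4 mL

183.4


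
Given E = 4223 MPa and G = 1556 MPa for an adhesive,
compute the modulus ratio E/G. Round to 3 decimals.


E/G ratio = 4223 / 1556 = 2.714

2.714


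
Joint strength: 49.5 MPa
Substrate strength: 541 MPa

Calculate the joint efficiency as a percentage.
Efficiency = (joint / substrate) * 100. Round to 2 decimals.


Efficiency = (49.5 / 541) * 100 = 9.15%

9.15


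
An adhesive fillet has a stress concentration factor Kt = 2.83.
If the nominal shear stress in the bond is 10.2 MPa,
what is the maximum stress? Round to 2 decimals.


Max stress = 10.2 * 2.83 = 28.87 MPa

28.87


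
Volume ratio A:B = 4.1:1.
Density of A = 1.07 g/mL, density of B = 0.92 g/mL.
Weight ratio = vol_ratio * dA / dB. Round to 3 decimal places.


Wt ratio = 4.1 * 1.07 / 0.92
= 4.768

4.768


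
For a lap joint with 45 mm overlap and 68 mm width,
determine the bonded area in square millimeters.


Area = 45 * 68 = 3060 mm^2

3060


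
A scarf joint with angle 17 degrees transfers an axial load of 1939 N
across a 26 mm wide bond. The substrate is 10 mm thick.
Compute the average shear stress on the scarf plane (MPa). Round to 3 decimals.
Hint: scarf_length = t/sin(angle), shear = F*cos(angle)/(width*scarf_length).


scarf_length = 10 / sin(17 deg) = 34.2030 mm
cos(17 deg) = 0.956305
shear stress = 1939 * 0.956305 / (26 * 34.2030)
= 2.085 MPa

2.085


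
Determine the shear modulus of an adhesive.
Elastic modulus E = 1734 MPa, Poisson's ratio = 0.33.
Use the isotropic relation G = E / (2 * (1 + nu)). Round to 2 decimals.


G = 1734 / (2*(1+0.33)) = 1734 / 2.66
= 651.88 MPa

651.88


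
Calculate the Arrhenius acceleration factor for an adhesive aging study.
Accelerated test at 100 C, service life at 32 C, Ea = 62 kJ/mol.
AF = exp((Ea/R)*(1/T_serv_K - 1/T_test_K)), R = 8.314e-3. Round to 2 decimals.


T_test = 373.15 K, T_serv = 305.15 K
Ea/R = 62 / 0.008314 = 7457.30
AF = exp(7457.30 * (1/305.15 - 1/373.15))
= 85.92

85.92


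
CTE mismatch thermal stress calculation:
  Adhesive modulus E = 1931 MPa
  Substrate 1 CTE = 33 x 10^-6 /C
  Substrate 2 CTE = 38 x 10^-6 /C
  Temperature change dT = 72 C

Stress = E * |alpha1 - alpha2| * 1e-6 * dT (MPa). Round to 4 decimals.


delta_alpha = |33 - 38| = 5 x 10^-6/C
Stress = 1931 * 5e-6 * 72
= 0.6952 MPa

0.6952


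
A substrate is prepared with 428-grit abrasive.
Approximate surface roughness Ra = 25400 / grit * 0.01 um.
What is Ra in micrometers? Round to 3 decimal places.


Ra = 25400 / 428 * 0.01 = 0.593 um

0.593


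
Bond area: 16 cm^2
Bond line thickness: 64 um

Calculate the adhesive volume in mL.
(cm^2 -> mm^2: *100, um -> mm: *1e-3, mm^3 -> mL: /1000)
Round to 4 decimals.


V = 16*100 * 64*1e-3 / 1000
= 0.1024 mL

0.1024


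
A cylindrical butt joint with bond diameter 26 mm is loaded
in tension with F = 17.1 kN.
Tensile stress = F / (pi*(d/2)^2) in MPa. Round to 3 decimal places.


Area = pi * (26/2)^2 = 530.9292 mm^2
Stress = 17.1*1000 / 530.9292
= 32.208 MPa

32.208


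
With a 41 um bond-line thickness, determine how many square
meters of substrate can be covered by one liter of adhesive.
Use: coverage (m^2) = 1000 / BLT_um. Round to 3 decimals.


Coverage = 1000 / 41 = 24.390 m^2

24.390


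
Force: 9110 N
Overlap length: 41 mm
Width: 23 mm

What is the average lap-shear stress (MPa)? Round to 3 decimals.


Average shear stress = F / (overlap * width)
= 9110 / (41 * 23)
= 9.661 MPa

9.661


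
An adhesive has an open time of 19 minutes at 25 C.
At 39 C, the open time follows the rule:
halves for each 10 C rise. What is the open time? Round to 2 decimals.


Factor = 2^((39-25)/10) = 2.6390
Open time = 19 / 2.6390 = 7.20 min

7.20


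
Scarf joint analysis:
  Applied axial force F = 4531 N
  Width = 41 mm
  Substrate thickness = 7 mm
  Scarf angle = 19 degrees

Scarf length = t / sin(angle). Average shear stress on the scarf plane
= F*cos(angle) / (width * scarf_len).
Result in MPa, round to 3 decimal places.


Scarf length = 7 / sin(19 deg) = 21.5009 mm
cos(19 deg) = 0.945519
Shear = 4531 * 0.945519 / (41 * 21.5009)
= 4.860 MPa

4.860
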